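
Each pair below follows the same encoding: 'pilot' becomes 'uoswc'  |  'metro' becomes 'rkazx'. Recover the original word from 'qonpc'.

The shift increases by 1 at each position, starting from +5: 5, 6, 7, ….
Undoing it on qonpc: q−5=l, o−6=i, n−7=g, p−8=h, c−9=t.

light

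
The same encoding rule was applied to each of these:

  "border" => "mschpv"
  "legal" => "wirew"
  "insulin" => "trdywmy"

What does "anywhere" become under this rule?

Shifts by position in border: pos 0: b→m (+11), pos 1: o→s (+4), pos 2: r→c (+11), pos 3: d→h (+4) — repeating every 2. The shifts repeat in a cycle of length 2: positions 0,1,… shift by +11, +4, then the pattern repeats.
On anywhere: a+11=l, n+4=r, y+11=j, w+4=a, h+11=s, e+4=i, r+11=c, e+4=i.

lrjasici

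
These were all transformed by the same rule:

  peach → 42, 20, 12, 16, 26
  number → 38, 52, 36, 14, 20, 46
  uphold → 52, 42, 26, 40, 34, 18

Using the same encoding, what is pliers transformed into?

Each letter becomes 2×(its alphabet position, a=1..z=26) + 10.
Applying it to pliers: p=16→42, l=12→34, i=9→28, e=5→20, r=18→46, s=19→48.

42, 34, 28, 20, 46, 48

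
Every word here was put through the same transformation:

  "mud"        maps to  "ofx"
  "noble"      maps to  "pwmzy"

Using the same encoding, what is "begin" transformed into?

The output letters match the input read backwards, each shifted +11: mud reversed is dum. The word is reversed, then every letter is shifted forward by 11.
Applying it to begin: reverse → nigeb; then shift: n+11=y, i+11=t, g+11=r, e+11=p, b+11=m.

ytrpm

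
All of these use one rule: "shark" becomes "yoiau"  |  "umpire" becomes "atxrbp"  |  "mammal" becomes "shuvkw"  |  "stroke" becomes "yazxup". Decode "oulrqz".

indigo

In shark: s→y is +6, h→o is +7, a→i is +8, r→a is +9 — the shift increases by 1 each position. Each letter shifts forward by (position + 6), i.e. 6, 7, 8, … — the shift grows by one for each successive letter.
Undoing it on oulrqz: o−6=i, u−7=n, l−8=d, r−9=i, q−10=g, z−11=o.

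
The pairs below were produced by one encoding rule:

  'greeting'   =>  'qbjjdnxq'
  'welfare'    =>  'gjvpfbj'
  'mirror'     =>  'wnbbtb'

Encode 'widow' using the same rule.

gnntg

The shift depends on letter class: consonant g→q is +10, but vowel e→j is +5. Two shifts are in play — +5 for a/e/i/o/u, +10 for every other letter.
On widow: w(cons)+10=g, i(vowel)+5=n, d(cons)+10=n, o(vowel)+5=t, w(cons)+10=g.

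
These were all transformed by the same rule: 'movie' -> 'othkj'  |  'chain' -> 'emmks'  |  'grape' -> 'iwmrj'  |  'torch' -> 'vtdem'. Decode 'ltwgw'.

joker

A repeating key of period 3 is used — shifts +2, +5, +12 over and over.
Decoding ltwgw: l−2=j, t−5=o, w−12=k, g−2=e, w−5=r.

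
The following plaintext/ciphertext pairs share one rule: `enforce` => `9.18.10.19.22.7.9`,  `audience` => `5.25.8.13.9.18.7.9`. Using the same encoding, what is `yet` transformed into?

e is letter #5 and maps to 9: an offset of 4. The number is (letter's place in the alphabet, a=1) + 4.
Applying it to yet: y=25→29, e=5→9, t=20→24.

29.9.24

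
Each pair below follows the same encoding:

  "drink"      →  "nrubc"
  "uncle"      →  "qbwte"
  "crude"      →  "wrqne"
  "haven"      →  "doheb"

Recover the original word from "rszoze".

Treating letters as 0–25, the rule is x ↦ 17x + 14 (mod 26).
Reversing it on rszoze: r(17)→23·(17−14)≡17=r; s(18)→23·(18−14)≡14=o; z(25)→23·(25−14)≡19=t; o(14)→23·(14−14)≡0=a; z(25)→23·(25−14)≡19=t; e(4)→23·(4−14)≡4=e (all mod 26).

rotate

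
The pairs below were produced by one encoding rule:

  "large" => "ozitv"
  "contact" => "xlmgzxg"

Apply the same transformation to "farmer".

This is the alphabet-reversal cipher (Atbash): a becomes z, b becomes y, etc.
Applying it to farmer: f↔u, a↔z, r↔i, m↔n, e↔v, r↔i.

uzinvi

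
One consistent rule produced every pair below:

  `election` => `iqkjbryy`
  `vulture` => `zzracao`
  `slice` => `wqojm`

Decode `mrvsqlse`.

implicit

Each letter shifts forward by (position + 4), i.e. 4, 5, 6, … — the shift grows by one for each successive letter.
Undoing it on mrvsqlse: m−4=i, r−5=m, v−6=p, s−7=l, q−8=i, l−9=c, s−10=i, e−11=t.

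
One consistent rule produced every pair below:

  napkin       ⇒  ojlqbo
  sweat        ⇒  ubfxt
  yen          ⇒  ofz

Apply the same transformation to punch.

idovq

The output letters match the input read backwards, each shifted +1: napkin reversed is nikpan. Two steps: reverse the string, then apply a Caesar shift of +1.
On punch: reverse → hcnup; then shift: h+1=i, c+1=d, n+1=o, u+1=v, p+1=q.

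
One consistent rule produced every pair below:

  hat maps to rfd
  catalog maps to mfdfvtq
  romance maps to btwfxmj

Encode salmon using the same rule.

The shift depends on letter class: consonant h→r is +10, but vowel a→f is +5. Vowels shift forward by 5 and consonants shift forward by 10.
For salmon: s(cons)+10=c, a(vowel)+5=f, l(cons)+10=v, m(cons)+10=w, o(vowel)+5=t, n(cons)+10=x.

cfvwtx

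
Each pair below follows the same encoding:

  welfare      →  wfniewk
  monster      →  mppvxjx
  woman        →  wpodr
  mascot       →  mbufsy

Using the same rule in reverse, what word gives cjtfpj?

Letter i (0-indexed) is shifted by i+0, so successive shifts are 0, 1, 2, ….
Reversing it on cjtfpj: c−0=c, j−1=i, t−2=r, f−3=c, p−4=l, j−5=e.

circle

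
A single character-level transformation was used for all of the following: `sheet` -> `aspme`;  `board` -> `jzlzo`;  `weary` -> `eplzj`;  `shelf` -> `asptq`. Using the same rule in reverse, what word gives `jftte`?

Shifts by position in sheet: pos 0: s→a (+8), pos 1: h→s (+11), pos 2: e→p (+11), pos 3: e→m (+8), pos 4: t→e (+11) — repeating every 3. The shifts repeat in a cycle of length 3: positions 0,1,… shift by +8, +11, +11, then the pattern repeats.
Undoing it on jftte: j−8=b, f−11=u, t−11=i, t−8=l, e−11=t.

built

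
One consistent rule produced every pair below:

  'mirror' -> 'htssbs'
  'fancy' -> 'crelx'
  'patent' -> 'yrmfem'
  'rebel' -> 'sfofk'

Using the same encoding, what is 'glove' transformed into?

m(12)→h(7) and i(8)→t(19) fit y≡23x+17 (mod 26); the inverse of 23 mod 26 is 17. Each letter's alphabet position (a=0..z=25) is mapped through 23·x+17 mod 26 — an affine cipher.
On glove: g(6)→23·6+17≡25=z; l(11)→23·11+17≡10=k; o(14)→23·14+17≡1=b; v(21)→23·21+17≡6=g; e(4)→23·4+17≡5=f (all mod 26).

zkbgf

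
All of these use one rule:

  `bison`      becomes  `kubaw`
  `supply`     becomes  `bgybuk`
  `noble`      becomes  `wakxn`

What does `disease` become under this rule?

Shifts by position in bison: pos 0: b→k (+9), pos 1: i→u (+12), pos 2: s→b (+9), pos 3: o→a (+12) — repeating every 2. A repeating key of period 2 is used — shifts +9, +12 over and over.
Applying it to disease: d+9=m, i+12=u, s+9=b, e+12=q, a+9=j, s+12=e, e+9=n.

mubqjen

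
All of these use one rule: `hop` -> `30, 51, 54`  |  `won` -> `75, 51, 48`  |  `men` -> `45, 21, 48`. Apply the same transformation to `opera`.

51, 54, 21, 60, 9

Each letter becomes 3×(its alphabet position, a=1..z=26) + 6.
Applying it to opera: o=15→51, p=16→54, e=5→21, r=18→60, a=1→9.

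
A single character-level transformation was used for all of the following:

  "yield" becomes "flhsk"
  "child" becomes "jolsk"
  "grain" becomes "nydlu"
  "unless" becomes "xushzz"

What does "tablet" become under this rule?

adisha

The shift depends on letter class: consonant y→f is +7, but vowel i→l is +3. Two shifts are in play — +3 for a/e/i/o/u, +7 for every other letter.
For tablet: t(cons)+7=a, a(vowel)+3=d, b(cons)+7=i, l(cons)+7=s, e(vowel)+3=h, t(cons)+7=a.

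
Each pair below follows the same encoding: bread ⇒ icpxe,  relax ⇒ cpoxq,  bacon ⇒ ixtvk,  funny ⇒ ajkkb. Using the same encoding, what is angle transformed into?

b(1)→i(8) and r(17)→c(2) fit y≡11x+23 (mod 26); the inverse of 11 mod 26 is 19. This is an affine cipher: with a=0,…,z=25, each position x becomes (11x+23) mod 26.
On angle: a(0)→11·0+23≡23=x; n(13)→11·13+23≡10=k; g(6)→11·6+23≡11=l; l(11)→11·11+23≡14=o; e(4)→11·4+23≡15=p (all mod 26).

xklop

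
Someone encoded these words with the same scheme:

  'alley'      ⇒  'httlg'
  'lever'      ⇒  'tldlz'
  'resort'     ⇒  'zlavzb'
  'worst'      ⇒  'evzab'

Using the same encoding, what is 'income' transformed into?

pvkvul

The shift depends on letter class: consonant l→t is +8, but vowel a→h is +7. Vowels shift forward by 7 and consonants shift forward by 8.
On income: i(vowel)+7=p, n(cons)+8=v, c(cons)+8=k, o(vowel)+7=v, m(cons)+8=u, e(vowel)+7=l.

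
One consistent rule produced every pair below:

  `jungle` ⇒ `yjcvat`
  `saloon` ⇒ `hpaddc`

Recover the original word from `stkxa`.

It's a constant shift of +15 (ROT15).
Undoing it on stkxa: s−15=d, t−15=e, k−15=v, x−15=i, a−15=l.

devil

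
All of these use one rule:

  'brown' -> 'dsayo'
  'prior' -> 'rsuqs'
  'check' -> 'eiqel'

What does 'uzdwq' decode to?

Shifts by position in brown: pos 0: b→d (+2), pos 1: r→s (+1), pos 2: o→a (+12), pos 3: w→y (+2), pos 4: n→o (+1) — repeating every 3. It's a Vigenère-style cipher with numeric key [2,1,12]: position i shifts by key[i mod 3].
Reversing it on uzdwq: u−2=s, z−1=y, d−12=r, w−2=u, q−1=p.

syrup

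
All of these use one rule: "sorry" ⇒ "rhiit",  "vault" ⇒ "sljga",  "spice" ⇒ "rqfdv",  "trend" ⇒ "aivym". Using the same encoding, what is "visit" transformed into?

sfrfa

s(18)→r(17) and o(14)→h(7) fit y≡9x+11 (mod 26); the inverse of 9 mod 26 is 3. Treating letters as 0–25, the rule is x ↦ 9x + 11 (mod 26).
For visit: v(21)→9·21+11≡18=s; i(8)→9·8+11≡5=f; s(18)→9·18+11≡17=r; i(8)→9·8+11≡5=f; t(19)→9·19+11≡0=a (all mod 26).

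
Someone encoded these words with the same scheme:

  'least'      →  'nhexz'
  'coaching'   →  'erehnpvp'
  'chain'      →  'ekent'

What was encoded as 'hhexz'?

feast

In least: l→n is +2, e→h is +3, a→e is +4, s→x is +5 — the shift increases by 1 each position. Each letter shifts forward by (position + 2), i.e. 2, 3, 4, … — the shift grows by one for each successive letter.
Reversing it on hhexz: h−2=f, h−3=e, e−4=a, x−5=s, z−6=t.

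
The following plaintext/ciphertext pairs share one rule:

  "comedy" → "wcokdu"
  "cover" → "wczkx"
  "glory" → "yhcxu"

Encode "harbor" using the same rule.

fixpcx

This is an affine cipher: with a=0,…,z=25, each position x becomes (7x+8) mod 26.
Applying it to harbor: h(7)→7·7+8≡5=f; a(0)→7·0+8≡8=i; r(17)→7·17+8≡23=x; b(1)→7·1+8≡15=p; o(14)→7·14+8≡2=c; r(17)→7·17+8≡23=x (all mod 26).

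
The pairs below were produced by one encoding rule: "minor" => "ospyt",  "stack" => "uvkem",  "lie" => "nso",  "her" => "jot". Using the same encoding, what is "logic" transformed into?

The rule splits by letter class: vowels +10, consonants +2.
On logic: l(cons)+2=n, o(vowel)+10=y, g(cons)+2=i, i(vowel)+10=s, c(cons)+2=e.

nyise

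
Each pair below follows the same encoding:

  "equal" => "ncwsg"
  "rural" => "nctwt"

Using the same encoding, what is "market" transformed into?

The output letters match the input read backwards, each shifted +2: equal reversed is lauqe. The word is reversed, then every letter is shifted forward by 2.
On market: reverse → tekram; then shift: t+2=v, e+2=g, k+2=m, r+2=t, a+2=c, m+2=o.

vgmtco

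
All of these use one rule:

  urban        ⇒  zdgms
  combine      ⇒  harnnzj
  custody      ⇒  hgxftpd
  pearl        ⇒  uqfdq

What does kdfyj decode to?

Shifts by position in urban: pos 0: u→z (+5), pos 1: r→d (+12), pos 2: b→g (+5), pos 3: a→m (+12) — repeating every 2. A repeating key of period 2 is used — shifts +5, +12 over and over.
Decoding kdfyj: k−5=f, d−12=r, f−5=a, y−12=m, j−5=e.

frame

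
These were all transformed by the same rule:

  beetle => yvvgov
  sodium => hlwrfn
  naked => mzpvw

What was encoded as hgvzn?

steam

Each pair mirrors across the alphabet (b↔y, e↔v, e↔v): positions sum to 25. Each letter is replaced by its mirror in the alphabet: a↔z, b↔y, c↔x, and so on (the Atbash cipher).
Decoding hgvzn: h↔s, g↔t, v↔e, z↔a, n↔m.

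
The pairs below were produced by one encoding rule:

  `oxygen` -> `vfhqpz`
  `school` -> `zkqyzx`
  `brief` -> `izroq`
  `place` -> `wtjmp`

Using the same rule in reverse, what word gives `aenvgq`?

twelve

In oxygen: o→v is +7, x→f is +8, y→h is +9, g→q is +10 — the shift increases by 1 each position. Letter i (0-indexed) is shifted by i+7, so successive shifts are 7, 8, 9, ….
Undoing it on aenvgq: a−7=t, e−8=w, n−9=e, v−10=l, g−11=v, q−12=e.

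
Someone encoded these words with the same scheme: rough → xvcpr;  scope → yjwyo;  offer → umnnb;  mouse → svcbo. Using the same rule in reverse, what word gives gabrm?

In rough: r→x is +6, o→v is +7, u→c is +8, g→p is +9 — the shift increases by 1 each position. The shift increases by 1 at each position, starting from +6: 6, 7, 8, ….
Reversing it on gabrm: g−6=a, a−7=t, b−8=t, r−9=i, m−10=c.

attic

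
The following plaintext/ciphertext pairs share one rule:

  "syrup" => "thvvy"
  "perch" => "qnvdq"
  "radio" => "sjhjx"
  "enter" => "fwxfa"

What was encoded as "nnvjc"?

Shifts by position in syrup: pos 0: s→t (+1), pos 1: y→h (+9), pos 2: r→v (+4), pos 3: u→v (+1), pos 4: p→y (+9) — repeating every 3. It's a Vigenère-style cipher with numeric key [1,9,4]: position i shifts by key[i mod 3].
Reversing it on nnvjc: n−1=m, n−9=e, v−4=r, j−1=i, c−9=t.

merit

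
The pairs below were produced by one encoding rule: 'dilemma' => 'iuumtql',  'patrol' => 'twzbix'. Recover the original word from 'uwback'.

The output letters match the input read backwards, each shifted +8: dilemma reversed is ammelid. The word is reversed, then every letter is shifted forward by 8.
Undoing it on uwback: shift back: u−8=m, w−8=o, b−8=t, a−8=s, c−8=u, k−8=c → motsuc; then reverse → custom.

custom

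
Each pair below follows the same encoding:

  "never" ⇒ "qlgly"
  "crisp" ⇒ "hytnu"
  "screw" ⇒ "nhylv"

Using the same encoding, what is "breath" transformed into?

n(13)→q(16) and e(4)→l(11) fit y≡15x+3 (mod 26); the inverse of 15 mod 26 is 7. Treating letters as 0–25, the rule is x ↦ 15x + 3 (mod 26).
On breath: b(1)→15·1+3≡18=s; r(17)→15·17+3≡24=y; e(4)→15·4+3≡11=l; a(0)→15·0+3≡3=d; t(19)→15·19+3≡2=c; h(7)→15·7+3≡4=e (all mod 26).

syldce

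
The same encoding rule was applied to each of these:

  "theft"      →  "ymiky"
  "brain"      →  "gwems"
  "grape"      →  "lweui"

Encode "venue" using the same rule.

The shift depends on letter class: consonant t→y is +5, but vowel e→i is +4. Vowels shift forward by 4 and consonants shift forward by 5.
Applying it to venue: v(cons)+5=a, e(vowel)+4=i, n(cons)+5=s, u(vowel)+4=y, e(vowel)+4=i.

aisyi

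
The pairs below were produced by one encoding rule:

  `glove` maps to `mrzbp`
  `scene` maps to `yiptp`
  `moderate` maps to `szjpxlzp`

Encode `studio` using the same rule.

yzfjtz

The shift depends on letter class: consonant g→m is +6, but vowel o→z is +11. Vowels shift forward by 11 and consonants shift forward by 6.
Applying it to studio: s(cons)+6=y, t(cons)+6=z, u(vowel)+11=f, d(cons)+6=j, i(vowel)+11=t, o(vowel)+11=z.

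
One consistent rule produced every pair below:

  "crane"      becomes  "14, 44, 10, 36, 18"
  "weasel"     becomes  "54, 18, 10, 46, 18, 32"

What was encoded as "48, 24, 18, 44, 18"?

there

c(#3)→14 and r(#18)→44: differences scale by 2, so n = 2·pos + 8. With a=1..z=26, the number is 2·pos + 8.
Decoding 48, 24, 18, 44, 18: 48→(48−8)÷2=20=t, 24→(24−8)÷2=8=h, 18→(18−8)÷2=5=e, 44→(44−8)÷2=18=r, 18→(18−8)÷2=5=e.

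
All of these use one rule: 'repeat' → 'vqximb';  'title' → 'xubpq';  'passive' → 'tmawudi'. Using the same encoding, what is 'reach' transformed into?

A repeating key of period 3 is used — shifts +4, +12, +8 over and over.
For reach: r+4=v, e+12=q, a+8=i, c+4=g, h+12=t.

vqigt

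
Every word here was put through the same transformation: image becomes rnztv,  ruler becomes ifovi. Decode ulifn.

Each letter is replaced by its mirror in the alphabet: a↔z, b↔y, c↔x, and so on (the Atbash cipher).
Decoding ulifn: u↔f, l↔o, i↔r, f↔u, n↔m.

forum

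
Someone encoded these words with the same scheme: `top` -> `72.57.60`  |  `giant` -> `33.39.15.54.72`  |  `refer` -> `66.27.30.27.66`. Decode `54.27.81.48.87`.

Each letter becomes 3×(its alphabet position, a=1..z=26) + 12.
Reversing it on 54.27.81.48.87: 54→(54−12)÷3=14=n, 27→(27−12)÷3=5=e, 81→(81−12)÷3=23=w, 48→(48−12)÷3=12=l, 87→(87−12)÷3=25=y.

newly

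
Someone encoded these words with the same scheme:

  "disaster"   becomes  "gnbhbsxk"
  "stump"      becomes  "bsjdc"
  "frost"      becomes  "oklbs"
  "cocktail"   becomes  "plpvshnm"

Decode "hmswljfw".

d(3)→g(6) and i(8)→n(13) fit y≡17x+7 (mod 26); the inverse of 17 mod 26 is 23. This is an affine cipher: with a=0,…,z=25, each position x becomes (17x+7) mod 26.
Decoding hmswljfw: h(7)→23·(7−7)≡0=a; m(12)→23·(12−7)≡11=l; s(18)→23·(18−7)≡19=t; w(22)→23·(22−7)≡7=h; l(11)→23·(11−7)≡14=o; j(9)→23·(9−7)≡20=u; f(5)→23·(5−7)≡6=g; w(22)→23·(22−7)≡7=h (all mod 26).

although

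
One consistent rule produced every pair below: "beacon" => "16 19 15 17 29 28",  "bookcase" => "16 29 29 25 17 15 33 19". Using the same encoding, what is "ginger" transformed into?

21 23 28 21 19 32

b is letter #2 and maps to 16: an offset of 14. Each letter is replaced by its alphabet position (a=1..z=26) + 14.
On ginger: g=7→21, i=9→23, n=14→28, g=7→21, e=5→19, r=18→32.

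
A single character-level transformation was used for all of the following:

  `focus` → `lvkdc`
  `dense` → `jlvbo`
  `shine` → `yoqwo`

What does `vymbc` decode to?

In focus: f→l is +6, o→v is +7, c→k is +8, u→d is +9 — the shift increases by 1 each position. Each letter shifts forward by (position + 6), i.e. 6, 7, 8, … — the shift grows by one for each successive letter.
Reversing it on vymbc: v−6=p, y−7=r, m−8=e, b−9=s, c−10=s.

press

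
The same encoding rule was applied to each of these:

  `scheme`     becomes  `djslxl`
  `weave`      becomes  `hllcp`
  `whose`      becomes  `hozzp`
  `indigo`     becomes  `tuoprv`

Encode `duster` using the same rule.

Shifts by position in scheme: pos 0: s→d (+11), pos 1: c→j (+7), pos 2: h→s (+11), pos 3: e→l (+7) — repeating every 2. A repeating key of period 2 is used — shifts +11, +7 over and over.
For duster: d+11=o, u+7=b, s+11=d, t+7=a, e+11=p, r+7=y.

obdapy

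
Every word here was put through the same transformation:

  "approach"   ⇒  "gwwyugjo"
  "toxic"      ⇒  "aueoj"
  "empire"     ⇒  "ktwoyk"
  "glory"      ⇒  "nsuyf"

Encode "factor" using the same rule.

mgjauy

Vowels shift forward by 6 and consonants shift forward by 7.
Applying it to factor: f(cons)+7=m, a(vowel)+6=g, c(cons)+7=j, t(cons)+7=a, o(vowel)+6=u, r(cons)+7=y.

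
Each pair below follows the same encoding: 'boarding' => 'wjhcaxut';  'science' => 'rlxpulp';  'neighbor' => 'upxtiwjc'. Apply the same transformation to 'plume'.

This is an affine cipher: with a=0,…,z=25, each position x becomes (15x+7) mod 26.
On plume: p(15)→15·15+7≡24=y; l(11)→15·11+7≡16=q; u(20)→15·20+7≡21=v; m(12)→15·12+7≡5=f; e(4)→15·4+7≡15=p (all mod 26).

yqvfp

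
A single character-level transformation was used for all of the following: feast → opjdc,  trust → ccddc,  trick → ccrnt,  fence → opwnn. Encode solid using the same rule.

bzutm

Shifts by position in feast: pos 0: f→o (+9), pos 1: e→p (+11), pos 2: a→j (+9), pos 3: s→d (+11) — repeating every 2. The shifts repeat in a cycle of length 2: positions 0,1,… shift by +9, +11, then the pattern repeats.
Applying it to solid: s+9=b, o+11=z, l+9=u, i+11=t, d+9=m.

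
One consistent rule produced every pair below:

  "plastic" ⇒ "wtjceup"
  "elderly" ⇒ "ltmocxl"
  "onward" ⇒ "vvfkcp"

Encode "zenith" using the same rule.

gmwset

In plastic: p→w is +7, l→t is +8, a→j is +9, s→c is +10 — the shift increases by 1 each position. Each letter shifts forward by (position + 7), i.e. 7, 8, 9, … — the shift grows by one for each successive letter.
Applying it to zenith: z+7=g, e+8=m, n+9=w, i+10=s, t+11=e, h+12=t.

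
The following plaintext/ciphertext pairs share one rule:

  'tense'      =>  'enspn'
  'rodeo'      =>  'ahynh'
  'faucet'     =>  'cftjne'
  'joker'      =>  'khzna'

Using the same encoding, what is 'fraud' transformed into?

cafty

t(19)→e(4) and e(4)→n(13) fit y≡15x+5 (mod 26); the inverse of 15 mod 26 is 7. This is an affine cipher: with a=0,…,z=25, each position x becomes (15x+5) mod 26.
For fraud: f(5)→15·5+5≡2=c; r(17)→15·17+5≡0=a; a(0)→15·0+5≡5=f; u(20)→15·20+5≡19=t; d(3)→15·3+5≡24=y (all mod 26).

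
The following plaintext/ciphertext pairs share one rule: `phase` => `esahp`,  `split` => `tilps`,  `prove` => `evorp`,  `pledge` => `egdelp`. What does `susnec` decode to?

The output letters match the input read backwards: phase reversed is esahp. The word is simply reversed.
Undoing it on susnec: then reverse → census.

census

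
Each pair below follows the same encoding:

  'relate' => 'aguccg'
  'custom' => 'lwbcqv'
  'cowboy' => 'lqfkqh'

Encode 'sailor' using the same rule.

bckuqa

Vowels shift forward by 2 and consonants shift forward by 9.
Applying it to sailor: s(cons)+9=b, a(vowel)+2=c, i(vowel)+2=k, l(cons)+9=u, o(vowel)+2=q, r(cons)+9=a.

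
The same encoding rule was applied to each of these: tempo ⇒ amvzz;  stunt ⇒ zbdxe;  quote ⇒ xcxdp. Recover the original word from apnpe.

theft

In tempo: t→a is +7, e→m is +8, m→v is +9, p→z is +10 — the shift increases by 1 each position. Each letter shifts forward by (position + 7), i.e. 7, 8, 9, … — the shift grows by one for each successive letter.
Decoding apnpe: a−7=t, p−8=h, n−9=e, p−10=f, e−11=t.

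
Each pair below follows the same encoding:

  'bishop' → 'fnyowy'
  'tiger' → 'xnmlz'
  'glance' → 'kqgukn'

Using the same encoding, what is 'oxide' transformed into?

scokm

The shift increases by 1 at each position, starting from +4: 4, 5, 6, ….
Applying it to oxide: o+4=s, x+5=c, i+6=o, d+7=k, e+8=m.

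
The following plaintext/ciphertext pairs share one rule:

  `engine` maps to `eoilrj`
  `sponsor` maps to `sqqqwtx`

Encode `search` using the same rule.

In engine: e→e is +0, n→o is +1, g→i is +2, i→l is +3 — the shift increases by 1 each position. Letter i (0-indexed) is shifted by i+0, so successive shifts are 0, 1, 2, ….
On search: s+0=s, e+1=f, a+2=c, r+3=u, c+4=g, h+5=m.

sfcugm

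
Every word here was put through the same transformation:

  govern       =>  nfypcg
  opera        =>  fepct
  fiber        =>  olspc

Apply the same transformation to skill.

bjlii

g(6)→n(13) and o(14)→f(5) fit y≡25x+19 (mod 26); the inverse of 25 mod 26 is 25. Each letter's alphabet position (a=0..z=25) is mapped through 25·x+19 mod 26 — an affine cipher.
For skill: s(18)→25·18+19≡1=b; k(10)→25·10+19≡9=j; i(8)→25·8+19≡11=l; l(11)→25·11+19≡8=i; l(11)→25·11+19≡8=i (all mod 26).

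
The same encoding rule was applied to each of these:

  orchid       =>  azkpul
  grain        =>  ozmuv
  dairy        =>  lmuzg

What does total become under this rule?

babmt

The rule splits by letter class: vowels +12, consonants +8.
Applying it to total: t(cons)+8=b, o(vowel)+12=a, t(cons)+8=b, a(vowel)+12=m, l(cons)+8=t.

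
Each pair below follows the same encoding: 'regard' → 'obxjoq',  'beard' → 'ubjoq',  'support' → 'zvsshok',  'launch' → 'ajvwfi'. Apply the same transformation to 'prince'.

r(17)→o(14) and e(4)→b(1) fit y≡11x+9 (mod 26); the inverse of 11 mod 26 is 19. This is an affine cipher: with a=0,…,z=25, each position x becomes (11x+9) mod 26.
On prince: p(15)→11·15+9≡18=s; r(17)→11·17+9≡14=o; i(8)→11·8+9≡19=t; n(13)→11·13+9≡22=w; c(2)→11·2+9≡5=f; e(4)→11·4+9≡1=b (all mod 26).

sotwfb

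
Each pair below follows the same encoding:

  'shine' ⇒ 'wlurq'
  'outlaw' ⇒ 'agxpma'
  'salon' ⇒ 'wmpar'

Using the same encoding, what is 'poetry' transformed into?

The rule splits by letter class: vowels +12, consonants +4.
For poetry: p(cons)+4=t, o(vowel)+12=a, e(vowel)+12=q, t(cons)+4=x, r(cons)+4=v, y(cons)+4=c.

taqxvc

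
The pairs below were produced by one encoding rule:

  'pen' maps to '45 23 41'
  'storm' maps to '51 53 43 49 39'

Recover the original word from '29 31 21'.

p(#16)→45 and e(#5)→23: differences scale by 2, so n = 2·pos + 13. The formula is n = 2×(alphabet index, a=1) + 13.
Decoding 29 31 21: 29→(29−13)÷2=8=h, 31→(31−13)÷2=9=i, 21→(21−13)÷2=4=d.

hid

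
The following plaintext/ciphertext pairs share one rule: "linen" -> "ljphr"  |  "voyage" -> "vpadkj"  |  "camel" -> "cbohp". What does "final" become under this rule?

Each letter shifts forward by its position index (0, 1, 2, …) — the shift grows by one for each successive letter.
On final: f+0=f, i+1=j, n+2=p, a+3=d, l+4=p.

fjpdp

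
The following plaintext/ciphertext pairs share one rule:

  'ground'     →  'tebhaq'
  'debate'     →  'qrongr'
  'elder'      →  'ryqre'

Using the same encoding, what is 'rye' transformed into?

Compare letters: g→t is +13, r→e is +13, o→b is +13 — a constant shift. Each letter is shifted forward by 13 in the alphabet (a Caesar shift of +13).
On rye: r+13=e, y+13=l, e+13=r.

elr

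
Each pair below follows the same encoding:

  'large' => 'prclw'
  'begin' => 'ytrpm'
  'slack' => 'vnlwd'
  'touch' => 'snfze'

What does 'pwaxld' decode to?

The word is reversed, then every letter is shifted forward by 11.
Undoing it on pwaxld: shift back: p−11=e, w−11=l, a−11=p, x−11=m, l−11=a, d−11=s → elpmas; then reverse → sample.

sample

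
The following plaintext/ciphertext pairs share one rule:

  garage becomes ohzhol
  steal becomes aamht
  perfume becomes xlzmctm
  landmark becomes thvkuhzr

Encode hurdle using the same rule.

Shifts by position in garage: pos 0: g→o (+8), pos 1: a→h (+7), pos 2: r→z (+8), pos 3: a→h (+7) — repeating every 2. A repeating key of period 2 is used — shifts +8, +7 over and over.
For hurdle: h+8=p, u+7=b, r+8=z, d+7=k, l+8=t, e+7=l.

pbzktl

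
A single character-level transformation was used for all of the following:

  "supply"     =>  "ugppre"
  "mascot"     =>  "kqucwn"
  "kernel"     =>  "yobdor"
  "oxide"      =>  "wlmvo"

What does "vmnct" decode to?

s(18)→u(20) and u(20)→g(6) fit y≡19x+16 (mod 26); the inverse of 19 mod 26 is 11. This is an affine cipher: with a=0,…,z=25, each position x becomes (19x+16) mod 26.
Decoding vmnct: v(21)→11·(21−16)≡3=d; m(12)→11·(12−16)≡8=i; n(13)→11·(13−16)≡19=t; c(2)→11·(2−16)≡2=c; t(19)→11·(19−16)≡7=h (all mod 26).

ditch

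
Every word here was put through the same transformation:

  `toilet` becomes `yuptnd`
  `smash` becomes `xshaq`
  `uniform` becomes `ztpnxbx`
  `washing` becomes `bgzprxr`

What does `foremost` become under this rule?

The shift increases by 1 at each position, starting from +5: 5, 6, 7, ….
For foremost: f+5=k, o+6=u, r+7=y, e+8=m, m+9=v, o+10=y, s+11=d, t+12=f.

kuymvydf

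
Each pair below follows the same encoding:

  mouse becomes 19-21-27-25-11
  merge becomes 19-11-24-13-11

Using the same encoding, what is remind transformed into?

Letters become their 1-based position plus 6 (so a→7, b→8, …).
Applying it to remind: r=18→24, e=5→11, m=13→19, i=9→15, n=14→20, d=4→10.

24-11-19-15-20-10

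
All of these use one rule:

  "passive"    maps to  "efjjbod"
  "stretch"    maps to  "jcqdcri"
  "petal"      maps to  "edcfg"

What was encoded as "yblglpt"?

Each letter's alphabet position (a=0..z=25) is mapped through 19·x+5 mod 26 — an affine cipher.
Reversing it on yblglpt: y(24)→11·(24−5)≡1=b; b(1)→11·(1−5)≡8=i; l(11)→11·(11−5)≡14=o; g(6)→11·(6−5)≡11=l; l(11)→11·(11−5)≡14=o; p(15)→11·(15−5)≡6=g; t(19)→11·(19−5)≡24=y (all mod 26).

biology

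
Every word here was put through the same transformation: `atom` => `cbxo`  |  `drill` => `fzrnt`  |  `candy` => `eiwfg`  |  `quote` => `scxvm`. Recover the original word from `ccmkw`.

It's a Vigenère-style cipher with numeric key [2,8,9]: position i shifts by key[i mod 3].
Undoing it on ccmkw: c−2=a, c−8=u, m−9=d, k−2=i, w−8=o.

audio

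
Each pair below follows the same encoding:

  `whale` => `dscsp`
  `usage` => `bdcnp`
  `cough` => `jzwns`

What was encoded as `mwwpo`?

fluid

Shifts by position in whale: pos 0: w→d (+7), pos 1: h→s (+11), pos 2: a→c (+2), pos 3: l→s (+7), pos 4: e→p (+11) — repeating every 3. A repeating key of period 3 is used — shifts +7, +11, +2 over and over.
Undoing it on mwwpo: m−7=f, w−11=l, w−2=u, p−7=i, o−11=d.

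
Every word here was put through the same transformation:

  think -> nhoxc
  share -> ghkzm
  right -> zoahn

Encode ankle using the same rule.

kxcjm

t(19)→n(13) and h(7)→h(7) fit y≡7x+10 (mod 26); the inverse of 7 mod 26 is 15. Treating letters as 0–25, the rule is x ↦ 7x + 10 (mod 26).
Applying it to ankle: a(0)→7·0+10≡10=k; n(13)→7·13+10≡23=x; k(10)→7·10+10≡2=c; l(11)→7·11+10≡9=j; e(4)→7·4+10≡12=m (all mod 26).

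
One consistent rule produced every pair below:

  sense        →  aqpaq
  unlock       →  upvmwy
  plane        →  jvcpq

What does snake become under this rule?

apcyq

s(18)→a(0) and e(4)→q(16) fit y≡23x+2 (mod 26); the inverse of 23 mod 26 is 17. This is an affine cipher: with a=0,…,z=25, each position x becomes (23x+2) mod 26.
For snake: s(18)→23·18+2≡0=a; n(13)→23·13+2≡15=p; a(0)→23·0+2≡2=c; k(10)→23·10+2≡24=y; e(4)→23·4+2≡16=q (all mod 26).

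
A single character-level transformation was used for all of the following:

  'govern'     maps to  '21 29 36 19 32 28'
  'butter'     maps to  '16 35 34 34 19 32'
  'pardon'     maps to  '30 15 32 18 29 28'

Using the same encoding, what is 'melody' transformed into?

27 19 26 29 18 39

g is letter #7 and maps to 21: an offset of 14. The number is (letter's place in the alphabet, a=1) + 14.
For melody: m=13→27, e=5→19, l=12→26, o=15→29, d=4→18, y=25→39.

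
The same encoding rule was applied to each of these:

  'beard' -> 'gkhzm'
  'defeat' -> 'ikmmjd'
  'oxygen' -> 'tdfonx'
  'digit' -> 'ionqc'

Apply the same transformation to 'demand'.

iktiwn

The shift increases by 1 at each position, starting from +5: 5, 6, 7, ….
Applying it to demand: d+5=i, e+6=k, m+7=t, a+8=i, n+9=w, d+10=n.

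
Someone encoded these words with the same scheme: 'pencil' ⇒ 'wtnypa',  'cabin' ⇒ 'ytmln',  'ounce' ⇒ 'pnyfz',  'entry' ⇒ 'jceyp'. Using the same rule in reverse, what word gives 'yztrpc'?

The output letters match the input read backwards, each shifted +11: pencil reversed is licnep. Two steps: reverse the string, then apply a Caesar shift of +11.
Reversing it on yztrpc: shift back: y−11=n, z−11=o, t−11=i, r−11=g, p−11=e, c−11=r → noiger; then reverse → region.

region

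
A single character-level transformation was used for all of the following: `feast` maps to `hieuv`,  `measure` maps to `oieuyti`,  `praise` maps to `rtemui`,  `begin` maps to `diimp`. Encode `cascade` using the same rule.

eeueefi

The shift depends on letter class: consonant f→h is +2, but vowel e→i is +4. Vowels shift forward by 4 and consonants shift forward by 2.
For cascade: c(cons)+2=e, a(vowel)+4=e, s(cons)+2=u, c(cons)+2=e, a(vowel)+4=e, d(cons)+2=f, e(vowel)+4=i.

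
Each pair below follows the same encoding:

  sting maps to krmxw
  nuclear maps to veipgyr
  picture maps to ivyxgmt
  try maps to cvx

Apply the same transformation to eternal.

The output letters match the input read backwards, each shifted +4: sting reversed is gnits. The word is reversed, then every letter is shifted forward by 4.
On eternal: reverse → lanrete; then shift: l+4=p, a+4=e, n+4=r, r+4=v, e+4=i, t+4=x, e+4=i.

pervixi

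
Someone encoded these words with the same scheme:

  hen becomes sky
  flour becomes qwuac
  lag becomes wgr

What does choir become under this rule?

nsuoc

Two shifts are in play — +6 for a/e/i/o/u, +11 for every other letter.
On choir: c(cons)+11=n, h(cons)+11=s, o(vowel)+6=u, i(vowel)+6=o, r(cons)+11=c.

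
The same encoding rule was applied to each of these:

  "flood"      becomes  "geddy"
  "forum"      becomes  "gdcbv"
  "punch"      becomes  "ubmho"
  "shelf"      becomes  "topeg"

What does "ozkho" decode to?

f(5)→g(6) and l(11)→e(4) fit y≡17x+25 (mod 26); the inverse of 17 mod 26 is 23. Each letter's alphabet position (a=0..z=25) is mapped through 17·x+25 mod 26 — an affine cipher.
Undoing it on ozkho: o(14)→23·(14−25)≡7=h; z(25)→23·(25−25)≡0=a; k(10)→23·(10−25)≡19=t; h(7)→23·(7−25)≡2=c; o(14)→23·(14−25)≡7=h (all mod 26).

hatch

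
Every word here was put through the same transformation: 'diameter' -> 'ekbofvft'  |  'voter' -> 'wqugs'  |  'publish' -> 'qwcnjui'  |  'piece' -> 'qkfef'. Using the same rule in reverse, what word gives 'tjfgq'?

Shifts by position in diameter: pos 0: d→e (+1), pos 1: i→k (+2), pos 2: a→b (+1), pos 3: m→o (+2) — repeating every 2. The shifts repeat in a cycle of length 2: positions 0,1,… shift by +1, +2, then the pattern repeats.
Undoing it on tjfgq: t−1=s, j−2=h, f−1=e, g−2=e, q−1=p.

sheep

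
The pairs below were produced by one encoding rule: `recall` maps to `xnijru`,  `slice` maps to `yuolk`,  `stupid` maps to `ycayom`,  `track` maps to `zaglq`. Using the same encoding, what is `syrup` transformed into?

Shifts by position in recall: pos 0: r→x (+6), pos 1: e→n (+9), pos 2: c→i (+6), pos 3: a→j (+9) — repeating every 2. A repeating key of period 2 is used — shifts +6, +9 over and over.
For syrup: s+6=y, y+9=h, r+6=x, u+9=d, p+6=v.

yhxdv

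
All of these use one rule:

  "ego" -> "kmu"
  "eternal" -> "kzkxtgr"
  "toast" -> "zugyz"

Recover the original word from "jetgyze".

Compare letters: e→k is +6, g→m is +6, o→u is +6 — a constant shift. It's a constant shift of +6 (ROT6).
Undoing it on jetgyze: j−6=d, e−6=y, t−6=n, g−6=a, y−6=s, z−6=t, e−6=y.

dynasty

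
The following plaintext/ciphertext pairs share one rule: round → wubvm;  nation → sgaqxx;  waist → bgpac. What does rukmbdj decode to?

In round: r→w is +5, o→u is +6, u→b is +7, n→v is +8 — the shift increases by 1 each position. Letter i (0-indexed) is shifted by i+5, so successive shifts are 5, 6, 7, ….
Reversing it on rukmbdj: r−5=m, u−6=o, k−7=d, m−8=e, b−9=s, d−10=t, j−11=y.

modesty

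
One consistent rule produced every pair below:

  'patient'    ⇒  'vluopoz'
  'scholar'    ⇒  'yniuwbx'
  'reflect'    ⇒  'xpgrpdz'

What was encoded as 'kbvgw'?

Shifts by position in patient: pos 0: p→v (+6), pos 1: a→l (+11), pos 2: t→u (+1), pos 3: i→o (+6), pos 4: e→p (+11), pos 5: n→o (+1) — repeating every 3. The shifts repeat in a cycle of length 3: positions 0,1,… shift by +6, +11, +1, then the pattern repeats.
Reversing it on kbvgw: k−6=e, b−11=q, v−1=u, g−6=a, w−11=l.

equal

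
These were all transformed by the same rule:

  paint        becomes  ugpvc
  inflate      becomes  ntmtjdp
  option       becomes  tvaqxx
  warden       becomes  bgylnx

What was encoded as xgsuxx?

salmon

Each letter shifts forward by (position + 5), i.e. 5, 6, 7, … — the shift grows by one for each successive letter.
Decoding xgsuxx: x−5=s, g−6=a, s−7=l, u−8=m, x−9=o, x−10=n.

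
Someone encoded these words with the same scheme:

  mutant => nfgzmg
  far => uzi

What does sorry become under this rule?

hliib

Each pair mirrors across the alphabet (m↔n, u↔f, t↔g): positions sum to 25. Letters are reflected about the middle of the alphabet (position → 25−position): Atbash.
For sorry: s↔h, o↔l, r↔i, r↔i, y↔b.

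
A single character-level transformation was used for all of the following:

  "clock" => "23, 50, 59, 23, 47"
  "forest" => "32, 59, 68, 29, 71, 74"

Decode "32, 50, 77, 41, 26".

c(#3)→23 and l(#12)→50: differences scale by 3, so n = 3·pos + 14. With a=1..z=26, the number is 3·pos + 14.
Undoing it on 32, 50, 77, 41, 26: 32→(32−14)÷3=6=f, 50→(50−14)÷3=12=l, 77→(77−14)÷3=21=u, 41→(41−14)÷3=9=i, 26→(26−14)÷3=4=d.

fluid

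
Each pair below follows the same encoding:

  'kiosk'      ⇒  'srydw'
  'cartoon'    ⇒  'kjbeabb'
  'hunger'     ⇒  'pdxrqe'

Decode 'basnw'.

trick

Letter i (0-indexed) is shifted by i+8, so successive shifts are 8, 9, 10, ….
Reversing it on basnw: b−8=t, a−9=r, s−10=i, n−11=c, w−12=k.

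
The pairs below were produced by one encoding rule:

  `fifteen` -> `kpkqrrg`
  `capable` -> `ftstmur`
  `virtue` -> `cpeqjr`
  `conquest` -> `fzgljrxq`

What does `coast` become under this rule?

Treating letters as 0–25, the rule is x ↦ 19x + 19 (mod 26).
Applying it to coast: c(2)→19·2+19≡5=f; o(14)→19·14+19≡25=z; a(0)→19·0+19≡19=t; s(18)→19·18+19≡23=x; t(19)→19·19+19≡16=q (all mod 26).

fztxq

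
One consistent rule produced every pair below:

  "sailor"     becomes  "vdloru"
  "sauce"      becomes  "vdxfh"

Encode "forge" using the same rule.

irujh

Compare letters: s→v is +3, a→d is +3, i→l is +3 — a constant shift. Every letter moves 3 places later in the alphabet, wrapping around z→a.
Applying it to forge: f+3=i, o+3=r, r+3=u, g+3=j, e+3=h.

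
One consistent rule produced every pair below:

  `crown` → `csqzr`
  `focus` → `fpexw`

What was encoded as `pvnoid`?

In crown: c→c is +0, r→s is +1, o→q is +2, w→z is +3 — the shift increases by 1 each position. The shift increases by 1 at each position, starting from +0: 0, 1, 2, ….
Undoing it on pvnoid: p−0=p, v−1=u, n−2=l, o−3=l, i−4=e, d−5=y.

pulley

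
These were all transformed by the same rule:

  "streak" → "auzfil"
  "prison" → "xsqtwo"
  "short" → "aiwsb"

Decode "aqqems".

Shifts by position in streak: pos 0: s→a (+8), pos 1: t→u (+1), pos 2: r→z (+8), pos 3: e→f (+1) — repeating every 2. The shifts repeat in a cycle of length 2: positions 0,1,… shift by +8, +1, then the pattern repeats.
Reversing it on aqqems: a−8=s, q−1=p, q−8=i, e−1=d, m−8=e, s−1=r.

spider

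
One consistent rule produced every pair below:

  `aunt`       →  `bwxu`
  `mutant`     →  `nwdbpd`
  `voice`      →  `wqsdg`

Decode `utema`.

Shifts by position in aunt: pos 0: a→b (+1), pos 1: u→w (+2), pos 2: n→x (+10), pos 3: t→u (+1) — repeating every 3. The shifts repeat in a cycle of length 3: positions 0,1,… shift by +1, +2, +10, then the pattern repeats.
Undoing it on utema: u−1=t, t−2=r, e−10=u, m−1=l, a−2=y.

truly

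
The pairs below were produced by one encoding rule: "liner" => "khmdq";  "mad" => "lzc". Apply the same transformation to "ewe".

dvd

Compare letters: l→k is +25, i→h is +25, n→m is +25 — a constant shift. This is a Caesar cipher with shift 25.
For ewe: e+25=d, w+25=v, e+25=d.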